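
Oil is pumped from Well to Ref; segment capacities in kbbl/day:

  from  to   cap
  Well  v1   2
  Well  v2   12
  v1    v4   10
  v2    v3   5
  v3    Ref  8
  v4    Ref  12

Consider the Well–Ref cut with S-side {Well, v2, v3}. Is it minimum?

Given cut capacity: 2 + 8 = 10.
Augment Well→v1→v4→Ref: bottleneck 2, flow now 2.
Augment Well→v2→v3→Ref: bottleneck 5, flow now 7.
No augmenting path remains; maximum flow = 7.
In the residual graph, reachable from Well: {Well, v2}.
Min-cut edges: Well→v1 (2), v2→v3 (5); capacity 2 + 5 = 7.
Cut capacity 10 exceeds the max flow 7, so it is not minimum.

No — its capacity is 10, but the minimum cut has capacity 7.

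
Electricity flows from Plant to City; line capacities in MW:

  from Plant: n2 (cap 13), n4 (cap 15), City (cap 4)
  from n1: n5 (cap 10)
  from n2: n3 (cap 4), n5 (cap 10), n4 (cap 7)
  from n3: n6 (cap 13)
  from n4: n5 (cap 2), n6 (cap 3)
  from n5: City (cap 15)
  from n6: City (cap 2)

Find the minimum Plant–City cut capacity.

Augment Plant→City: bottleneck 4, flow now 4.
Augment Plant→n2→n5→City: bottleneck 10, flow now 14.
Augment Plant→n4→n5→City: bottleneck 2, flow now 16.
Augment Plant→n4→n6→City: bottleneck 2, flow now 18.
No augmenting path remains; maximum flow = 18.
By max-flow min-cut, the minimum cut capacity equals the max flow.
In the residual graph, reachable from Plant: {Plant, n2, n3, n4, n6}.
Min-cut edges: Plant→City (4), n2→n5 (10), n4→n5 (2), n6→City (2); capacity 4 + 10 + 2 + 2 = 18.

18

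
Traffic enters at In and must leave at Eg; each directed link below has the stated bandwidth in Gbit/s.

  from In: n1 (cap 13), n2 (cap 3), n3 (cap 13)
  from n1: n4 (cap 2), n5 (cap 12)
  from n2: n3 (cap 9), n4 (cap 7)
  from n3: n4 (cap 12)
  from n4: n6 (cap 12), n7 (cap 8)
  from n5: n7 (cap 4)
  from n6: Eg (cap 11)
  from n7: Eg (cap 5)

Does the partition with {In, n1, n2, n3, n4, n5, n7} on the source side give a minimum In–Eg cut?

Given cut capacity: 12 + 5 = 17.
Augment In→n1→n4→n6→Eg: bottleneck 2, flow now 2.
Augment In→n1→n5→n7→Eg: bottleneck 4, flow now 6.
Augment In→n2→n4→n6→Eg: bottleneck 3, flow now 9.
Augment In→n3→n4→n6→Eg: bottleneck 6, flow now 15.
Augment In→n3→n4→n7→Eg: bottleneck 1, flow now 16.
No augmenting path remains; maximum flow = 16.
In the residual graph, reachable from In: {In, n1, n2, n3, n4, n5, n6, n7}.
Min-cut edges: n6→Eg (11), n7→Eg (5); capacity 11 + 5 = 16.
Cut capacity 17 exceeds the max flow 16, so it is not minimum.

No — its capacity is 17, but the minimum cut has capacity 16.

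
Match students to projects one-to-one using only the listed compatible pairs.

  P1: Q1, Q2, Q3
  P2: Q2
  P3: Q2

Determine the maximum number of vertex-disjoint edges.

Unit-capacity flow: source→left, listed edges, right→sink; max matching = max flow.
Augmenting path P1→Q1 (+1); matched 1.
Augmenting path P2→Q2 (+1); matched 2.
No augmenting path remains; maximum matching = 2.
König certificate: {P1, Q2} is a vertex cover of size 2 (every listed pair touches it), so no matching can be larger.

2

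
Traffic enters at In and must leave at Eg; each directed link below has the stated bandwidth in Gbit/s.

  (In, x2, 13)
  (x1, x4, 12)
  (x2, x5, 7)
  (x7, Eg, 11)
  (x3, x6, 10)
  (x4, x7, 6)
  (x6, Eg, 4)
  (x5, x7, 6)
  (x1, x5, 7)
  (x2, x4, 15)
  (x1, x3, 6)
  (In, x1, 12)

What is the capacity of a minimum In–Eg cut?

15

Augment In→x1→x3→x6→Eg: bottleneck 4, flow now 4.
Augment In→x1→x4→x7→Eg: bottleneck 6, flow now 10.
Augment In→x1→x5→x7→Eg: bottleneck 2, flow now 12.
Augment In→x2→x5→x7→Eg: bottleneck 3, flow now 15.
No augmenting path remains; maximum flow = 15.
By max-flow min-cut, the minimum cut capacity equals the max flow.
In the residual graph, reachable from In: {In, x1, x2, x3, x4, x5, x6, x7}.
Min-cut edges: x6→Eg (4), x7→Eg (11); capacity 4 + 11 = 15.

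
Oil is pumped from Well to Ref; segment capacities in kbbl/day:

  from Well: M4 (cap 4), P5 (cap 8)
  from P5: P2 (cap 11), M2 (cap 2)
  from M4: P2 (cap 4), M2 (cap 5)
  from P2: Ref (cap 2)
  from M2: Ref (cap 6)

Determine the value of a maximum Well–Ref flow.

8

Augment Well→P5→P2→Ref: bottleneck 2, flow now 2.
Augment Well→P5→M2→Ref: bottleneck 2, flow now 4.
Augment Well→M4→M2→Ref: bottleneck 4, flow now 8.
No augmenting path remains; maximum flow = 8.
In the residual graph, reachable from Well: {Well, P5, P2}.
Min-cut edges: Well→M4 (4), P5→M2 (2), P2→Ref (2); capacity 4 + 2 + 2 = 8.
This cut is saturated, so no flow can exceed 8.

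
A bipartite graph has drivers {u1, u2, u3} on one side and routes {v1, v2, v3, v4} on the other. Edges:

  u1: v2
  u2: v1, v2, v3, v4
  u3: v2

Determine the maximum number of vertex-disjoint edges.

2

Unit-capacity flow: source→left, listed edges, right→sink; max matching = max flow.
Augmenting path u1→v2 (+1); matched 1.
Augmenting path u2→v1 (+1); matched 2.
No augmenting path remains; maximum matching = 2.
König certificate: {u2, v2} is a vertex cover of size 2 (every listed pair touches it), so no matching can be larger.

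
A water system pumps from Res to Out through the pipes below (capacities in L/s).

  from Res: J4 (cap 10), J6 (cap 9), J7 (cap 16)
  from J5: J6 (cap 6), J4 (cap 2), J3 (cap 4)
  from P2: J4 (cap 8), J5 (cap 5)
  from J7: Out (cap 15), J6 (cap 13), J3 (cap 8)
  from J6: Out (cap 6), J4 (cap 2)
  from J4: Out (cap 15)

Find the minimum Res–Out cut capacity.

Augment Res→J7→Out: bottleneck 15, flow now 15.
Augment Res→J6→Out: bottleneck 6, flow now 21.
Augment Res→J4→Out: bottleneck 10, flow now 31.
Augment Res→J6→J4→Out: bottleneck 2, flow now 33.
No augmenting path remains; maximum flow = 33.
By max-flow min-cut, the minimum cut capacity equals the max flow.
In the residual graph, reachable from Res: {Res, J7, J6, J3}.
Min-cut edges: Res→J4 (10), J7→Out (15), J6→J4 (2), J6→Out (6); capacity 10 + 15 + 2 + 6 = 33.

33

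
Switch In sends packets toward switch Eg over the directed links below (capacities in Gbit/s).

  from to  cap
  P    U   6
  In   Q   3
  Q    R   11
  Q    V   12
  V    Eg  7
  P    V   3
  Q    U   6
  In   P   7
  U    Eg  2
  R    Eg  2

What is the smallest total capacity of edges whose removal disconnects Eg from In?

8

Augment In→P→U→Eg: bottleneck 2, flow now 2.
Augment In→P→V→Eg: bottleneck 3, flow now 5.
Augment In→Q→R→Eg: bottleneck 2, flow now 7.
Augment In→Q→V→Eg: bottleneck 1, flow now 8.
No augmenting path remains; maximum flow = 8.
By max-flow min-cut, the minimum cut capacity equals the max flow.
In the residual graph, reachable from In: {In, P, U}.
Min-cut edges: In→Q (3), P→V (3), U→Eg (2); capacity 3 + 3 + 2 = 8.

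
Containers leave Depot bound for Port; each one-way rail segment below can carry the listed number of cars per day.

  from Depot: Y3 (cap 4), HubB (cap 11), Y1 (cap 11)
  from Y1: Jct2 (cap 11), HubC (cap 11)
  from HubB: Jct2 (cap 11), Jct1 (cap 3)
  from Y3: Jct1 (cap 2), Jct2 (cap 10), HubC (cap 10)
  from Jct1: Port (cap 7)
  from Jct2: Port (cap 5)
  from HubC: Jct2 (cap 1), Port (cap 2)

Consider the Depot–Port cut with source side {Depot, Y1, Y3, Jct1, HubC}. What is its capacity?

Edges leaving {Depot, Y1, Y3, Jct1, HubC}: Depot→HubB (11), Y1→Jct2 (11), Y3→Jct2 (10), Jct1→Port (7), HubC→Jct2 (1), HubC→Port (2).
Cut capacity = 11 + 11 + 10 + 7 + 1 + 2 = 42.

42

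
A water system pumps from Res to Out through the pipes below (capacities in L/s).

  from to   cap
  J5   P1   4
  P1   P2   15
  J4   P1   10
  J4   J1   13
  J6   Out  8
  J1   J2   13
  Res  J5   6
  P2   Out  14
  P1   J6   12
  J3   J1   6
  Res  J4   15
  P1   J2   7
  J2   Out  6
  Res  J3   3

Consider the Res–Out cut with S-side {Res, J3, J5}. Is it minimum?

Given cut capacity: 15 + 6 + 4 = 25.
Augment Res→J3→J1→J2→Out: bottleneck 3, flow now 3.
Augment Res→J4→P1→P2→Out: bottleneck 10, flow now 13.
Augment Res→J4→J1→J2→Out: bottleneck 3, flow now 16.
Augment Res→J5→P1→P2→Out: bottleneck 4, flow now 20.
No augmenting path remains; maximum flow = 20.
In the residual graph, reachable from Res: {Res, J3, J4, J5, J1, J2}.
Min-cut edges: J4→P1 (10), J5→P1 (4), J2→Out (6); capacity 10 + 4 + 6 = 20.
Cut capacity 25 exceeds the max flow 20, so it is not minimum.

No — its capacity is 25, but the minimum cut has capacity 20.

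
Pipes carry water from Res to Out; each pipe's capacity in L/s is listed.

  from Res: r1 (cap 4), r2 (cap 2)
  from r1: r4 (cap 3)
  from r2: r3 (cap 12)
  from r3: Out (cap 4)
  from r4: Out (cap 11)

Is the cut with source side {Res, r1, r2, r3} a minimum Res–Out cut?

Given cut capacity: 3 + 4 = 7.
Augment Res→r1→r4→Out: bottleneck 3, flow now 3.
Augment Res→r2→r3→Out: bottleneck 2, flow now 5.
No augmenting path remains; maximum flow = 5.
In the residual graph, reachable from Res: {Res, r1}.
Min-cut edges: Res→r2 (2), r1→r4 (3); capacity 2 + 3 = 5.
Cut capacity 7 exceeds the max flow 5, so it is not minimum.

No — its capacity is 7, but the minimum cut has capacity 5.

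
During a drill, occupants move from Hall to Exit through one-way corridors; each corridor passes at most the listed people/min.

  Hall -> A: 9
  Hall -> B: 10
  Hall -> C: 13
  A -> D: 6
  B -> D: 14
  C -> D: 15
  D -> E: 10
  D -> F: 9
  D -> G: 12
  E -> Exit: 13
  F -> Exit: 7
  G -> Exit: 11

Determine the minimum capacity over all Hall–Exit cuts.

Augment Hall→A→D→E→Exit: bottleneck 6, flow now 6.
Augment Hall→B→D→E→Exit: bottleneck 4, flow now 10.
Augment Hall→B→D→F→Exit: bottleneck 6, flow now 16.
Augment Hall→C→D→F→Exit: bottleneck 1, flow now 17.
Augment Hall→C→D→G→Exit: bottleneck 11, flow now 28.
No augmenting path remains; maximum flow = 28.
By max-flow min-cut, the minimum cut capacity equals the max flow.
In the residual graph, reachable from Hall: {Hall, A, B, C, D, F, G}.
Min-cut edges: D→E (10), F→Exit (7), G→Exit (11); capacity 10 + 7 + 11 = 28.

28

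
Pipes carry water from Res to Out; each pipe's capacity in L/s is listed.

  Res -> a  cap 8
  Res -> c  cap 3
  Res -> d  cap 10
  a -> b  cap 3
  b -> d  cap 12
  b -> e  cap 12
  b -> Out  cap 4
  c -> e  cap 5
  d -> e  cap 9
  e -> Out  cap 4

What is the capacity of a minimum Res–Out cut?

Augment Res→a→b→Out: bottleneck 3, flow now 3.
Augment Res→c→e→Out: bottleneck 3, flow now 6.
Augment Res→d→e→Out: bottleneck 1, flow now 7.
No augmenting path remains; maximum flow = 7.
By max-flow min-cut, the minimum cut capacity equals the max flow.
In the residual graph, reachable from Res: {Res, a, c, d, e}.
Min-cut edges: a→b (3), e→Out (4); capacity 3 + 4 = 7.

7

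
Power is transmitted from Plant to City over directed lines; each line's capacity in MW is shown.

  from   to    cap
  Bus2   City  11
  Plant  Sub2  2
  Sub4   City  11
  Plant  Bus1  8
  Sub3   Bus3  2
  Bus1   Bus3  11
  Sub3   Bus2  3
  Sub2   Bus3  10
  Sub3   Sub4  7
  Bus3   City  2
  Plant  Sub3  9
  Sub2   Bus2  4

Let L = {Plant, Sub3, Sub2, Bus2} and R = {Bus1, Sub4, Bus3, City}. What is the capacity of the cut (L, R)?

Edges leaving {Plant, Sub3, Sub2, Bus2}: Plant→Bus1 (8), Sub3→Sub4 (7), Sub3→Bus3 (2), Sub2→Bus3 (10), Bus2→City (11).
Cut capacity = 8 + 7 + 2 + 10 + 11 = 38.

38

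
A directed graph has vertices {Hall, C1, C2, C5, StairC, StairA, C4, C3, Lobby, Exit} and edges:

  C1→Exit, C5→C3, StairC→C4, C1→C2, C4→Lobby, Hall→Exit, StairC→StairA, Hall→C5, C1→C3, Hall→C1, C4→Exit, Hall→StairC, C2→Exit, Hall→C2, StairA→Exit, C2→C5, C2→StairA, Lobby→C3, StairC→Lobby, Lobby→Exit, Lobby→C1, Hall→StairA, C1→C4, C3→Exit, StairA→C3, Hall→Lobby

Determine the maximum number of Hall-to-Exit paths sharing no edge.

7

Assign every edge capacity 1; by Menger, the answer equals the max flow.
Path Hall→Exit (+1); total 1.
Path Hall→C1→Exit (+1); total 2.
Path Hall→C2→Exit (+1); total 3.
Path Hall→StairA→Exit (+1); total 4.
Path Hall→Lobby→Exit (+1); total 5.
Path Hall→C5→C3→Exit (+1); total 6.
Path Hall→StairC→C4→Exit (+1); total 7.
No residual Hall→Exit path; max flow = 7.
Certifying cut of size 7: {Hall→C1, Hall→C2, Hall→C5, Hall→Exit, Hall→Lobby, Hall→StairA, Hall→StairC}.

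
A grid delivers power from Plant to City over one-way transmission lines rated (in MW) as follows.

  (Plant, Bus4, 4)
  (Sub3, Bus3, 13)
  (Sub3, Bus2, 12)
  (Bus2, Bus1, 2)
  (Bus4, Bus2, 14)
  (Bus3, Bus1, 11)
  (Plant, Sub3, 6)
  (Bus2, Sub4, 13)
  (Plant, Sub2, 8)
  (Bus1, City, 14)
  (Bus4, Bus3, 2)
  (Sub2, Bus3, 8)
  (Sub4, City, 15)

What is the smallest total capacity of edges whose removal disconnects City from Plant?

Augment Plant→Bus4→Bus3→Bus1→City: bottleneck 2, flow now 2.
Augment Plant→Bus4→Bus2→Bus1→City: bottleneck 2, flow now 4.
Augment Plant→Sub2→Bus3→Bus1→City: bottleneck 8, flow now 12.
Augment Plant→Sub3→Bus3→Bus1→City: bottleneck 1, flow now 13.
Augment Plant→Sub3→Bus2→Sub4→City: bottleneck 5, flow now 18.
No augmenting path remains; maximum flow = 18.
By max-flow min-cut, the minimum cut capacity equals the max flow.
In the residual graph, reachable from Plant: {Plant}.
Min-cut edges: Plant→Bus4 (4), Plant→Sub2 (8), Plant→Sub3 (6); capacity 4 + 8 + 6 = 18.

18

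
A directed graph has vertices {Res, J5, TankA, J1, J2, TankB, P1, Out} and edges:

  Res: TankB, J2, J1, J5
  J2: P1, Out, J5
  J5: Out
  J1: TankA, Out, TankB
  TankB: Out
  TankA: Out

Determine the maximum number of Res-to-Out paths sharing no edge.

Assign every edge capacity 1; by Menger, the answer equals the max flow.
Path Res→J5→Out (+1); total 1.
Path Res→J1→Out (+1); total 2.
Path Res→J2→Out (+1); total 3.
Path Res→TankB→Out (+1); total 4.
No residual Res→Out path; max flow = 4.
Certifying cut of size 4: {Res→J1, Res→J2, Res→J5, Res→TankB}.

4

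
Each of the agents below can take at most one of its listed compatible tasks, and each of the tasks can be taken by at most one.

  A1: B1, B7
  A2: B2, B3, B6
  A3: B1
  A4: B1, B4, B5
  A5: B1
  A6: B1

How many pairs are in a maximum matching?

Unit-capacity flow: source→left, listed edges, right→sink; max matching = max flow.
Augmenting path A1→B1 (+1); matched 1.
Augmenting path A2→B2 (+1); matched 2.
Augmenting path A4→B4 (+1); matched 3.
Augmenting path A3→B1→A1→B7 (+1); matched 4.
No augmenting path remains; maximum matching = 4.
König certificate: {A1, A2, A4, B1} is a vertex cover of size 4 (every listed pair touches it), so no matching can be larger.

4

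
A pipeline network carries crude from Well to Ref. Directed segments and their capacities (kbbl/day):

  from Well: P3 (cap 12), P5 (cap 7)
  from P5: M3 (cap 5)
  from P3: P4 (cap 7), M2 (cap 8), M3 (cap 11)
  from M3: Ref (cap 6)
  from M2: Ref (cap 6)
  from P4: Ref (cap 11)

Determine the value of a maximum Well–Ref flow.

17

Augment Well→P5→M3→Ref: bottleneck 5, flow now 5.
Augment Well→P3→M3→Ref: bottleneck 1, flow now 6.
Augment Well→P3→M2→Ref: bottleneck 6, flow now 12.
Augment Well→P3→P4→Ref: bottleneck 5, flow now 17.
No augmenting path remains; maximum flow = 17.
In the residual graph, reachable from Well: {Well, P5}.
Min-cut edges: Well→P3 (12), P5→M3 (5); capacity 12 + 5 = 17.
This cut is saturated, so no flow can exceed 17.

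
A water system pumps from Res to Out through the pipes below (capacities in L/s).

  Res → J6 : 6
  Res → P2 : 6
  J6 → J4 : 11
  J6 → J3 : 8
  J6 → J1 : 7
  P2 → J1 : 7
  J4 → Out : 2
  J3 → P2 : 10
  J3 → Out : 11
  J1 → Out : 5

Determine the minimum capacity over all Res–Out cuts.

Augment Res→J6→J4→Out: bottleneck 2, flow now 2.
Augment Res→J6→J3→Out: bottleneck 4, flow now 6.
Augment Res→P2→J1→Out: bottleneck 5, flow now 11.
No augmenting path remains; maximum flow = 11.
By max-flow min-cut, the minimum cut capacity equals the max flow.
In the residual graph, reachable from Res: {Res, P2, J1}.
Min-cut edges: Res→J6 (6), J1→Out (5); capacity 6 + 5 = 11.

11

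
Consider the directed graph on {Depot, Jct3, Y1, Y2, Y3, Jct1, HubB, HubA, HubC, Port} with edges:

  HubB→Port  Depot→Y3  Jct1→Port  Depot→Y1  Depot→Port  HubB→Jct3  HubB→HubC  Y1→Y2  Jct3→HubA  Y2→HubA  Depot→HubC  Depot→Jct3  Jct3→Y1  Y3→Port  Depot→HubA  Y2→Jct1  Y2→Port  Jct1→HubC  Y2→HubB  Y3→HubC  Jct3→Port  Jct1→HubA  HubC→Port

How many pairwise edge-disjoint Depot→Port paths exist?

5

Assign every edge capacity 1; by Menger, the answer equals the max flow.
Path Depot→Port (+1); total 1.
Path Depot→Jct3→Port (+1); total 2.
Path Depot→Y3→Port (+1); total 3.
Path Depot→HubC→Port (+1); total 4.
Path Depot→Y1→Y2→Port (+1); total 5.
No residual Depot→Port path; max flow = 5.
Certifying cut of size 5: {Depot→HubC, Depot→Jct3, Depot→Port, Depot→Y1, Depot→Y3}.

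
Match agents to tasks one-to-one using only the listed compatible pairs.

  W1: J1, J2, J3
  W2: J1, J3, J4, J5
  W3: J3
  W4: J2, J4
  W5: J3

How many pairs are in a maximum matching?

Unit-capacity flow: source→left, listed edges, right→sink; max matching = max flow.
Augmenting path W1→J1 (+1); matched 1.
Augmenting path W2→J3 (+1); matched 2.
Augmenting path W4→J2 (+1); matched 3.
Augmenting path W3→J3→W2→J4 (+1); matched 4.
No augmenting path remains; maximum matching = 4.
König certificate: {W1, W2, W4, J3} is a vertex cover of size 4 (every listed pair touches it), so no matching can be larger.

4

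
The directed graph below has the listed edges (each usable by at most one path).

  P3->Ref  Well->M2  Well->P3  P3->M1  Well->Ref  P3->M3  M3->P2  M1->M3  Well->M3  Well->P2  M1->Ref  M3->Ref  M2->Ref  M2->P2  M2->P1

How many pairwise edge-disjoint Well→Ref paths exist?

Assign every edge capacity 1; by Menger, the answer equals the max flow.
Path Well→Ref (+1); total 1.
Path Well→M2→Ref (+1); total 2.
Path Well→P3→Ref (+1); total 3.
Path Well→M3→Ref (+1); total 4.
No residual Well→Ref path; max flow = 4.
Certifying cut of size 4: {Well→M2, Well→M3, Well→P3, Well→Ref}.

4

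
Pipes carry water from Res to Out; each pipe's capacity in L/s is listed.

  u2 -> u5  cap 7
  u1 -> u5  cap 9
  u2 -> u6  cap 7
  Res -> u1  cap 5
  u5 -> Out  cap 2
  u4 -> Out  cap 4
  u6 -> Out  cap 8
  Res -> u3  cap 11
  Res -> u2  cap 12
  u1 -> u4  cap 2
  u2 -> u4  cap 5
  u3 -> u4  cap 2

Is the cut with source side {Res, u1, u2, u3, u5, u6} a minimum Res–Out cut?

No — its capacity is 19, but the minimum cut has capacity 13.

Given cut capacity: 2 + 5 + 2 + 2 + 8 = 19.
Augment Res→u1→u4→Out: bottleneck 2, flow now 2.
Augment Res→u1→u5→Out: bottleneck 2, flow now 4.
Augment Res→u2→u4→Out: bottleneck 2, flow now 6.
Augment Res→u2→u6→Out: bottleneck 7, flow now 13.
No augmenting path remains; maximum flow = 13.
In the residual graph, reachable from Res: {Res, u1, u2, u3, u4, u5}.
Min-cut edges: u2→u6 (7), u4→Out (4), u5→Out (2); capacity 7 + 4 + 2 = 13.
Cut capacity 19 exceeds the max flow 13, so it is not minimum.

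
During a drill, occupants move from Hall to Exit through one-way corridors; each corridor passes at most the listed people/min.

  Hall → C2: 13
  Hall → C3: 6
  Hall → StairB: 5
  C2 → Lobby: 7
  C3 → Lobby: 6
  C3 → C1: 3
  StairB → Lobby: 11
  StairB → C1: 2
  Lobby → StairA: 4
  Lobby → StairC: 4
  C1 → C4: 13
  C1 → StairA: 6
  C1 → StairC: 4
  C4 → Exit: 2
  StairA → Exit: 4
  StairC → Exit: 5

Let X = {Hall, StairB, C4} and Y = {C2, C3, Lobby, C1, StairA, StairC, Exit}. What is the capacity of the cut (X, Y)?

34

Edges leaving {Hall, StairB, C4}: Hall→C2 (13), Hall→C3 (6), StairB→Lobby (11), StairB→C1 (2), C4→Exit (2).
Cut capacity = 13 + 6 + 11 + 2 + 2 = 34.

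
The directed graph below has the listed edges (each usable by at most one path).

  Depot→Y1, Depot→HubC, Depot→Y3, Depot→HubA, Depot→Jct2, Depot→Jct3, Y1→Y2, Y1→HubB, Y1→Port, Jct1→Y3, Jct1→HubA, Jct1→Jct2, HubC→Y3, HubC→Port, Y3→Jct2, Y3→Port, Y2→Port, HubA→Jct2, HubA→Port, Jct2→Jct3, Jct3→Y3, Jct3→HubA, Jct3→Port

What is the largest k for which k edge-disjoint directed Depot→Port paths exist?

5

Assign every edge capacity 1; by Menger, the answer equals the max flow.
Path Depot→Y1→Port (+1); total 1.
Path Depot→HubC→Port (+1); total 2.
Path Depot→Y3→Port (+1); total 3.
Path Depot→HubA→Port (+1); total 4.
Path Depot→Jct3→Port (+1); total 5.
No residual Depot→Port path; max flow = 5.
Certifying cut of size 5: {Depot→HubC, Depot→Y1, HubA→Port, Jct3→Port, Y3→Port}.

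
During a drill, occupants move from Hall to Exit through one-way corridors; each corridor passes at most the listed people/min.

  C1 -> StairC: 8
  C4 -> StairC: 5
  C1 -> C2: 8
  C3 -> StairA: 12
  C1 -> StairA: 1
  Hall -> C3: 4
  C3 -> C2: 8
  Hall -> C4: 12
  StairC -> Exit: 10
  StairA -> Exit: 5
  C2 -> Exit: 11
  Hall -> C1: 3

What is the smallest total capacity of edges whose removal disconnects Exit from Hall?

12

Augment Hall→C1→StairC→Exit: bottleneck 3, flow now 3.
Augment Hall→C4→StairC→Exit: bottleneck 5, flow now 8.
Augment Hall→C3→StairA→Exit: bottleneck 4, flow now 12.
No augmenting path remains; maximum flow = 12.
By max-flow min-cut, the minimum cut capacity equals the max flow.
In the residual graph, reachable from Hall: {Hall, C4}.
Min-cut edges: Hall→C1 (3), Hall→C3 (4), C4→StairC (5); capacity 3 + 4 + 5 = 12.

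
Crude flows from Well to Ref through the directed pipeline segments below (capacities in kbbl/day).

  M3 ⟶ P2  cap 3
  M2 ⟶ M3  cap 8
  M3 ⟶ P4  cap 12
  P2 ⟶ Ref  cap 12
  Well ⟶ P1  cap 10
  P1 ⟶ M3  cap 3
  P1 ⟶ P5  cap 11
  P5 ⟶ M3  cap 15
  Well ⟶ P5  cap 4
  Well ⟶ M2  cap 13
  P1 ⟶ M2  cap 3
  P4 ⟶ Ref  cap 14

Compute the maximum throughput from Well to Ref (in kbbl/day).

15

Augment Well→M2→M3→P2→Ref: bottleneck 3, flow now 3.
Augment Well→M2→M3→P4→Ref: bottleneck 5, flow now 8.
Augment Well→P1→M3→P4→Ref: bottleneck 3, flow now 11.
Augment Well→P5→M3→P4→Ref: bottleneck 4, flow now 15.
No augmenting path remains; maximum flow = 15.
In the residual graph, reachable from Well: {Well, M2, P1, P5, M3}.
Min-cut edges: M3→P2 (3), M3→P4 (12); capacity 3 + 12 = 15.
This cut is saturated, so no flow can exceed 15.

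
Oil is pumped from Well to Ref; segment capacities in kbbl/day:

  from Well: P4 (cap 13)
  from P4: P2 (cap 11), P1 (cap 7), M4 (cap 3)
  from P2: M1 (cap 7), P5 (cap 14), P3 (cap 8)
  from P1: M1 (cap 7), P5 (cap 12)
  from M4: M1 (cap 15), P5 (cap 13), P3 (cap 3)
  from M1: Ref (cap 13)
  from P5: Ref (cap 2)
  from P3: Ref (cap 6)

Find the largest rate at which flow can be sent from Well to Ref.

Augment Well→P4→P2→M1→Ref: bottleneck 7, flow now 7.
Augment Well→P4→P2→P5→Ref: bottleneck 2, flow now 9.
Augment Well→P4→P2→P3→Ref: bottleneck 2, flow now 11.
Augment Well→P4→P1→M1→Ref: bottleneck 2, flow now 13.
No augmenting path remains; maximum flow = 13.
In the residual graph, reachable from Well: {Well}.
Min-cut edges: Well→P4 (13); capacity 13 = 13.
This cut is saturated, so no flow can exceed 13.

13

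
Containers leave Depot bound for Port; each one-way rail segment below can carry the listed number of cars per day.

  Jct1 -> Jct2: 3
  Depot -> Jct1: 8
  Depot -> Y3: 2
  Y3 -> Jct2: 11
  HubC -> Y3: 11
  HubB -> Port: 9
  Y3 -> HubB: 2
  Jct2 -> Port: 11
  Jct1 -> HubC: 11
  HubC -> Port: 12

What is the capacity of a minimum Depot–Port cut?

Augment Depot→Jct1→Jct2→Port: bottleneck 3, flow now 3.
Augment Depot→Jct1→HubC→Port: bottleneck 5, flow now 8.
Augment Depot→Y3→Jct2→Port: bottleneck 2, flow now 10.
No augmenting path remains; maximum flow = 10.
By max-flow min-cut, the minimum cut capacity equals the max flow.
In the residual graph, reachable from Depot: {Depot}.
Min-cut edges: Depot→Jct1 (8), Depot→Y3 (2); capacity 8 + 2 = 10.

10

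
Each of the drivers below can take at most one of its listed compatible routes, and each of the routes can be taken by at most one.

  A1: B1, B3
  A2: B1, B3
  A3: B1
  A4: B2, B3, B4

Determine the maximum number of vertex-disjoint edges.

3

Unit-capacity flow: source→left, listed edges, right→sink; max matching = max flow.
Augmenting path A1→B1 (+1); matched 1.
Augmenting path A2→B3 (+1); matched 2.
Augmenting path A4→B2 (+1); matched 3.
No augmenting path remains; maximum matching = 3.
König certificate: {A4, B1, B3} is a vertex cover of size 3 (every listed pair touches it), so no matching can be larger.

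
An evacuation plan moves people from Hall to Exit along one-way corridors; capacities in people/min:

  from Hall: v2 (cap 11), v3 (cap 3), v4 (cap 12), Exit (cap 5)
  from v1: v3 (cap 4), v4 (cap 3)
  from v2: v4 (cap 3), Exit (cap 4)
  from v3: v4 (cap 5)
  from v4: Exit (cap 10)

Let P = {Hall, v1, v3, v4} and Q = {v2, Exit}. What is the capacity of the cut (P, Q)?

Edges leaving {Hall, v1, v3, v4}: Hall→v2 (11), Hall→Exit (5), v4→Exit (10).
Cut capacity = 11 + 5 + 10 = 26.

26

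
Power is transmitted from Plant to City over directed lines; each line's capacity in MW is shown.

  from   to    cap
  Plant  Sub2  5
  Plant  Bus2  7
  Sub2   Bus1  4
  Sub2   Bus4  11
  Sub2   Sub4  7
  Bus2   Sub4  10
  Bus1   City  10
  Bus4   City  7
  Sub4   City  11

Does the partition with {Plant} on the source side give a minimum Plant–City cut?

Given cut capacity: 5 + 7 = 12.
Augment Plant→Sub2→Bus1→City: bottleneck 4, flow now 4.
Augment Plant→Sub2→Bus4→City: bottleneck 1, flow now 5.
Augment Plant→Bus2→Sub4→City: bottleneck 7, flow now 12.
No augmenting path remains; maximum flow = 12.
Cut capacity 12 equals the max flow, so it is a minimum cut.

Yes — it is a minimum cut (capacity 12).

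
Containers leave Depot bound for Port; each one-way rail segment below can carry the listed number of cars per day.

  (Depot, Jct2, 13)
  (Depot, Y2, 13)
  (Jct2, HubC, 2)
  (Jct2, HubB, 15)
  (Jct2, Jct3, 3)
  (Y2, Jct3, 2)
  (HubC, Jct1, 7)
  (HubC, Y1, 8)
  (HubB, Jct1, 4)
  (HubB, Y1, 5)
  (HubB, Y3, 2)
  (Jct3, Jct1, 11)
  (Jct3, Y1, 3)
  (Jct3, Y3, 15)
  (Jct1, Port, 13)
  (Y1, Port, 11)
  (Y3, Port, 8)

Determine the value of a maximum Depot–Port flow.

Augment Depot→Jct2→HubC→Jct1→Port: bottleneck 2, flow now 2.
Augment Depot→Jct2→HubB→Jct1→Port: bottleneck 4, flow now 6.
Augment Depot→Jct2→HubB→Y1→Port: bottleneck 5, flow now 11.
Augment Depot→Jct2→HubB→Y3→Port: bottleneck 2, flow now 13.
Augment Depot→Y2→Jct3→Jct1→Port: bottleneck 2, flow now 15.
No augmenting path remains; maximum flow = 15.
In the residual graph, reachable from Depot: {Depot, Y2}.
Min-cut edges: Depot→Jct2 (13), Y2→Jct3 (2); capacity 13 + 2 = 15.
This cut is saturated, so no flow can exceed 15.

15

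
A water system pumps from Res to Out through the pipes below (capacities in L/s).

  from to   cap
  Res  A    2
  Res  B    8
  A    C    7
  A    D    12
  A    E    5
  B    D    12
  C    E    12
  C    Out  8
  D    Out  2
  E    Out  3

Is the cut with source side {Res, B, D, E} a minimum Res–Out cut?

No — its capacity is 7, but the minimum cut has capacity 4.

Given cut capacity: 2 + 2 + 3 = 7.
Augment Res→A→C→Out: bottleneck 2, flow now 2.
Augment Res→B→D→Out: bottleneck 2, flow now 4.
No augmenting path remains; maximum flow = 4.
In the residual graph, reachable from Res: {Res, B, D}.
Min-cut edges: Res→A (2), D→Out (2); capacity 2 + 2 = 4.
Cut capacity 7 exceeds the max flow 4, so it is not minimum.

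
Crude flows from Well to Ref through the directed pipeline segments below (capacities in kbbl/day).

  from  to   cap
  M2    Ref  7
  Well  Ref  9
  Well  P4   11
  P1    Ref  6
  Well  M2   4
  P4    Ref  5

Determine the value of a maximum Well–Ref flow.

Augment Well→Ref: bottleneck 9, flow now 9.
Augment Well→M2→Ref: bottleneck 4, flow now 13.
Augment Well→P4→Ref: bottleneck 5, flow now 18.
No augmenting path remains; maximum flow = 18.
In the residual graph, reachable from Well: {Well, P4}.
Min-cut edges: Well→M2 (4), Well→Ref (9), P4→Ref (5); capacity 4 + 9 + 5 = 18.
This cut is saturated, so no flow can exceed 18.

18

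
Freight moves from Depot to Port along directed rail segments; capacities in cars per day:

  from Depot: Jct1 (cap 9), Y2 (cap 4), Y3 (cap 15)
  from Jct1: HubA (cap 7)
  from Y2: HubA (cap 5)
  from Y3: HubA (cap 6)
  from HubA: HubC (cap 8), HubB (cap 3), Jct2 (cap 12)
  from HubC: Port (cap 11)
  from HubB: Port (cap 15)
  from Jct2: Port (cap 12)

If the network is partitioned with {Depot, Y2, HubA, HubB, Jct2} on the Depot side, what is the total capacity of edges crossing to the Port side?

59

Edges leaving {Depot, Y2, HubA, HubB, Jct2}: Depot→Jct1 (9), Depot→Y3 (15), HubA→HubC (8), HubB→Port (15), Jct2→Port (12).
Cut capacity = 9 + 15 + 8 + 15 + 12 = 59.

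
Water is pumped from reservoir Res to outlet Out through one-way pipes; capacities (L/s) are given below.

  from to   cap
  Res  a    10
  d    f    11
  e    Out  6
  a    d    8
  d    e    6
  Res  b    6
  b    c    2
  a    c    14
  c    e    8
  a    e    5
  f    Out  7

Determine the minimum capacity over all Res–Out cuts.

12

Augment Res→a→e→Out: bottleneck 5, flow now 5.
Augment Res→a→c→e→Out: bottleneck 1, flow now 6.
Augment Res→a→d→f→Out: bottleneck 4, flow now 10.
Augment Res→b→c→a→d→f→Out: bottleneck 1, flow now 11. (uses reverse residual edge)
Augment Res→b→c→e→a→d→f→Out: bottleneck 1, flow now 12. (uses reverse residual edge)
No augmenting path remains; maximum flow = 12.
By max-flow min-cut, the minimum cut capacity equals the max flow.
In the residual graph, reachable from Res: {Res, b}.
Min-cut edges: Res→a (10), b→c (2); capacity 10 + 2 = 12.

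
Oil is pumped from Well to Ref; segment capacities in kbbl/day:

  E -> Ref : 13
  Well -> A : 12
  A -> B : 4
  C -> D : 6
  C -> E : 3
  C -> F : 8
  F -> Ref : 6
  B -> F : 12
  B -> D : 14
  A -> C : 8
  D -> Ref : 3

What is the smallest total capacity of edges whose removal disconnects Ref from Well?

Augment Well→A→B→D→Ref: bottleneck 3, flow now 3.
Augment Well→A→B→F→Ref: bottleneck 1, flow now 4.
Augment Well→A→C→E→Ref: bottleneck 3, flow now 7.
Augment Well→A→C→F→Ref: bottleneck 5, flow now 12.
No augmenting path remains; maximum flow = 12.
By max-flow min-cut, the minimum cut capacity equals the max flow.
In the residual graph, reachable from Well: {Well}.
Min-cut edges: Well→A (12); capacity 12 = 12.

12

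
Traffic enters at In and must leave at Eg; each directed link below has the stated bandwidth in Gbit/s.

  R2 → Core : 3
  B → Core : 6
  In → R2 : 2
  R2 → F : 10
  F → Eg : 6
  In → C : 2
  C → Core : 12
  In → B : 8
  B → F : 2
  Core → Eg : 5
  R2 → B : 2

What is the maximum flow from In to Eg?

9

Augment In→B→Core→Eg: bottleneck 5, flow now 5.
Augment In→B→F→Eg: bottleneck 2, flow now 7.
Augment In→R2→F→Eg: bottleneck 2, flow now 9.
No augmenting path remains; maximum flow = 9.
In the residual graph, reachable from In: {In, B, C, Core}.
Min-cut edges: In→R2 (2), B→F (2), Core→Eg (5); capacity 2 + 2 + 5 = 9.
This cut is saturated, so no flow can exceed 9.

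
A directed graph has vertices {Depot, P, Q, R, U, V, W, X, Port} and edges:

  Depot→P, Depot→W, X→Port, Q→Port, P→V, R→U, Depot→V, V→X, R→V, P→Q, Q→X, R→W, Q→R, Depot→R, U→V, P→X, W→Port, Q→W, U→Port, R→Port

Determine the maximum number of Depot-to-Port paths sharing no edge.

4

Assign every edge capacity 1; by Menger, the answer equals the max flow.
Path Depot→R→Port (+1); total 1.
Path Depot→W→Port (+1); total 2.
Path Depot→P→Q→Port (+1); total 3.
Path Depot→V→X→Port (+1); total 4.
No residual Depot→Port path; max flow = 4.
Certifying cut of size 4: {Depot→P, Depot→R, Depot→V, Depot→W}.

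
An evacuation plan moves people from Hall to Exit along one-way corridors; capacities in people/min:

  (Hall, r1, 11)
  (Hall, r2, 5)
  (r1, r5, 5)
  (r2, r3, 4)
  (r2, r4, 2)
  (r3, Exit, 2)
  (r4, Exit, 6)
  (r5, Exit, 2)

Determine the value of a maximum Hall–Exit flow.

6

Augment Hall→r1→r5→Exit: bottleneck 2, flow now 2.
Augment Hall→r2→r3→Exit: bottleneck 2, flow now 4.
Augment Hall→r2→r4→Exit: bottleneck 2, flow now 6.
No augmenting path remains; maximum flow = 6.
In the residual graph, reachable from Hall: {Hall, r1, r2, r3, r5}.
Min-cut edges: r2→r4 (2), r3→Exit (2), r5→Exit (2); capacity 2 + 2 + 2 = 6.
This cut is saturated, so no flow can exceed 6.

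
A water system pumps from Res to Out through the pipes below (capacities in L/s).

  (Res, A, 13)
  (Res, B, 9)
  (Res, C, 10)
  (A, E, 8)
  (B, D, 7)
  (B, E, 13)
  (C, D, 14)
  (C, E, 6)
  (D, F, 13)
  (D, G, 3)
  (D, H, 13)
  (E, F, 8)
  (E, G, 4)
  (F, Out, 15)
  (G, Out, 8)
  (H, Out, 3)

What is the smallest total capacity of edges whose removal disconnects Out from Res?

25

Augment Res→A→E→F→Out: bottleneck 8, flow now 8.
Augment Res→B→D→F→Out: bottleneck 7, flow now 15.
Augment Res→B→E→G→Out: bottleneck 2, flow now 17.
Augment Res→C→D→G→Out: bottleneck 3, flow now 20.
Augment Res→C→D→H→Out: bottleneck 3, flow now 23.
Augment Res→C→E→G→Out: bottleneck 2, flow now 25.
No augmenting path remains; maximum flow = 25.
By max-flow min-cut, the minimum cut capacity equals the max flow.
In the residual graph, reachable from Res: {Res, A, B, C, D, E, F, H}.
Min-cut edges: D→G (3), E→G (4), F→Out (15), H→Out (3); capacity 3 + 4 + 15 + 3 = 25.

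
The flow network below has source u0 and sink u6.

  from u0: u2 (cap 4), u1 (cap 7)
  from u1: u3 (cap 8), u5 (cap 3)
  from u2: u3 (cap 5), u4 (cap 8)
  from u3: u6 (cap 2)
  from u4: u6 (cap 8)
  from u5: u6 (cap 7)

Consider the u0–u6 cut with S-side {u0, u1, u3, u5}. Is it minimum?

Given cut capacity: 4 + 2 + 7 = 13.
Augment u0→u1→u3→u6: bottleneck 2, flow now 2.
Augment u0→u1→u5→u6: bottleneck 3, flow now 5.
Augment u0→u2→u4→u6: bottleneck 4, flow now 9.
No augmenting path remains; maximum flow = 9.
In the residual graph, reachable from u0: {u0, u1, u3}.
Min-cut edges: u0→u2 (4), u1→u5 (3), u3→u6 (2); capacity 4 + 3 + 2 = 9.
Cut capacity 13 exceeds the max flow 9, so it is not minimum.

No — its capacity is 13, but the minimum cut has capacity 9.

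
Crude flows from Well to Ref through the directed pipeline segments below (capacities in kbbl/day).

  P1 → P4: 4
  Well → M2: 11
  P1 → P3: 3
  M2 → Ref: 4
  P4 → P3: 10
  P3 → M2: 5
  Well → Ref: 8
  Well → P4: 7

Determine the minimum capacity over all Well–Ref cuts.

Augment Well→Ref: bottleneck 8, flow now 8.
Augment Well→M2→Ref: bottleneck 4, flow now 12.
No augmenting path remains; maximum flow = 12.
By max-flow min-cut, the minimum cut capacity equals the max flow.
In the residual graph, reachable from Well: {Well, P4, P3, M2}.
Min-cut edges: Well→Ref (8), M2→Ref (4); capacity 8 + 4 = 12.

12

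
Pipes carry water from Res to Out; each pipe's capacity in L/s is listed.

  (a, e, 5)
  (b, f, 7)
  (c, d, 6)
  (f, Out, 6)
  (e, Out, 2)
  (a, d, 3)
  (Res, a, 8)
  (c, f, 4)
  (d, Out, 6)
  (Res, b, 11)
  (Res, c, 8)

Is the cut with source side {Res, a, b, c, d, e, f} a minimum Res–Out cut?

Yes — it is a minimum cut (capacity 14).

Given cut capacity: 6 + 2 + 6 = 14.
Augment Res→a→d→Out: bottleneck 3, flow now 3.
Augment Res→a→e→Out: bottleneck 2, flow now 5.
Augment Res→b→f→Out: bottleneck 6, flow now 11.
Augment Res→c→d→Out: bottleneck 3, flow now 14.
No augmenting path remains; maximum flow = 14.
Cut capacity 14 equals the max flow, so it is a minimum cut.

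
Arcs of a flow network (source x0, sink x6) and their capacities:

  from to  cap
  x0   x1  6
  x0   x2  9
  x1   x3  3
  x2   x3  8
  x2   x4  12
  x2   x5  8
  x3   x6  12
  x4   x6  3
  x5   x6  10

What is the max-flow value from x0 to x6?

Augment x0→x1→x3→x6: bottleneck 3, flow now 3.
Augment x0→x2→x3→x6: bottleneck 8, flow now 11.
Augment x0→x2→x4→x6: bottleneck 1, flow now 12.
No augmenting path remains; maximum flow = 12.
In the residual graph, reachable from x0: {x0, x1}.
Min-cut edges: x0→x2 (9), x1→x3 (3); capacity 9 + 3 = 12.
This cut is saturated, so no flow can exceed 12.

12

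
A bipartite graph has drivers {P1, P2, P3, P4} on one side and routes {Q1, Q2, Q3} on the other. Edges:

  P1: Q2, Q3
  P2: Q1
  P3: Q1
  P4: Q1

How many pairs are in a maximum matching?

2

Unit-capacity flow: source→left, listed edges, right→sink; max matching = max flow.
Augmenting path P1→Q2 (+1); matched 1.
Augmenting path P2→Q1 (+1); matched 2.
No augmenting path remains; maximum matching = 2.
König certificate: {P1, Q1} is a vertex cover of size 2 (every listed pair touches it), so no matching can be larger.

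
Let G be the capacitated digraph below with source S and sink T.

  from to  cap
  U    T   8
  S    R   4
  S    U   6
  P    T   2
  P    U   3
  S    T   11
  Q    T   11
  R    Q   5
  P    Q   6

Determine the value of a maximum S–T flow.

Augment S→T: bottleneck 11, flow now 11.
Augment S→U→T: bottleneck 6, flow now 17.
Augment S→R→Q→T: bottleneck 4, flow now 21.
No augmenting path remains; maximum flow = 21.
In the residual graph, reachable from S: {S}.
Min-cut edges: S→R (4), S→U (6), S→T (11); capacity 4 + 6 + 11 = 21.
This cut is saturated, so no flow can exceed 21.

21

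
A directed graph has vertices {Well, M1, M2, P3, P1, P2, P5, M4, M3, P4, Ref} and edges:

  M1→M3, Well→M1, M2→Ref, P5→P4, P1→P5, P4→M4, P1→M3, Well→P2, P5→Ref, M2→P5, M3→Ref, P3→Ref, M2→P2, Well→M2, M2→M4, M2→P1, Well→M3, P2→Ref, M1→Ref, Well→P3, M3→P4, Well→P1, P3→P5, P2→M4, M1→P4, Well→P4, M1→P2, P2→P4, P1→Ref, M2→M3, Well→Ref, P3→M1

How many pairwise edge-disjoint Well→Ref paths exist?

Assign every edge capacity 1; by Menger, the answer equals the max flow.
Path Well→Ref (+1); total 1.
Path Well→M1→Ref (+1); total 2.
Path Well→M2→Ref (+1); total 3.
Path Well→P3→Ref (+1); total 4.
Path Well→P1→Ref (+1); total 5.
Path Well→P2→Ref (+1); total 6.
Path Well→M3→Ref (+1); total 7.
No residual Well→Ref path; max flow = 7.
Certifying cut of size 7: {Well→M1, Well→M2, Well→M3, Well→P1, Well→P2, Well→P3, Well→Ref}.

7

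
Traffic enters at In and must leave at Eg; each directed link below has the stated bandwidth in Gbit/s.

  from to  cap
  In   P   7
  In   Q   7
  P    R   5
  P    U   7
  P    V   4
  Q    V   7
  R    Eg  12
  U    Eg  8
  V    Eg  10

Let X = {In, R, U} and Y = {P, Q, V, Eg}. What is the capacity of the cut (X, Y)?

34

Edges leaving {In, R, U}: In→P (7), In→Q (7), R→Eg (12), U→Eg (8).
Cut capacity = 7 + 7 + 12 + 8 = 34.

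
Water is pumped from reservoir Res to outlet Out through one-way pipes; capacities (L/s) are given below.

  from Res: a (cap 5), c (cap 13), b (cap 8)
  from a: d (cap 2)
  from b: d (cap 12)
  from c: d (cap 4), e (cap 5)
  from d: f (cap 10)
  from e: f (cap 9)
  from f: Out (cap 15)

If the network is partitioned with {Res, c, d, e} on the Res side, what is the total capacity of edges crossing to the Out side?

Edges leaving {Res, c, d, e}: Res→a (5), Res→b (8), d→f (10), e→f (9).
Cut capacity = 5 + 8 + 10 + 9 = 32.

32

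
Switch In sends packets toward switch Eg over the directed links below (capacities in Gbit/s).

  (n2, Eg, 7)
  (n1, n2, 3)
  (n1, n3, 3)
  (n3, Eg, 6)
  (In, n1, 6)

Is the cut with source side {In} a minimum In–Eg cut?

Given cut capacity: 6 = 6.
Augment In→n1→n2→Eg: bottleneck 3, flow now 3.
Augment In→n1→n3→Eg: bottleneck 3, flow now 6.
No augmenting path remains; maximum flow = 6.
Cut capacity 6 equals the max flow, so it is a minimum cut.

Yes — it is a minimum cut (capacity 6).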